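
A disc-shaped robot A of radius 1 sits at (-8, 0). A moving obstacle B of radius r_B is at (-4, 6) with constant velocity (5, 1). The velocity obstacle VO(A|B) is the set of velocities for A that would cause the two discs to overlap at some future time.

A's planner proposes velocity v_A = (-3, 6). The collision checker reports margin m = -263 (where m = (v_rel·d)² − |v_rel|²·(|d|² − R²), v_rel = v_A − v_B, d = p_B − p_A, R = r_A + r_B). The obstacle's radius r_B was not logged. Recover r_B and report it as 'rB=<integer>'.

m = -263
d = (4, 6);  v_rel = (-8, 5),  |v_rel|² = 89
v_rel×d = (-8)·(6) − (5)·(4) = -68
since m = R²·89 − (-68)²:  R² = (4624 + -263) / 89 = 49
R = √49 = 7  ⇒  r_B = 7 − 1 = 6

rB=6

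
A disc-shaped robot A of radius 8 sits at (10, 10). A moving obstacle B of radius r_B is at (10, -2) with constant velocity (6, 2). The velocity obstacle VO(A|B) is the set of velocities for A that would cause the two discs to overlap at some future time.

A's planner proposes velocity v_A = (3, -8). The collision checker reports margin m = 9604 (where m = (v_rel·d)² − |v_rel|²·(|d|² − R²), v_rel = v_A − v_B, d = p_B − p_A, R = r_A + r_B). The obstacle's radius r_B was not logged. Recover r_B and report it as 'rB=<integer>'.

m = 9604
d = (0, -12);  v_rel = (-3, -10),  |v_rel|² = 109
v_rel×d = (-3)·(-12) − (-10)·(0) = 36
since m = R²·109 − 36²:  R² = (1296 + 9604) / 109 = 100
R = √100 = 10  ⇒  r_B = 10 − 8 = 2

rB=2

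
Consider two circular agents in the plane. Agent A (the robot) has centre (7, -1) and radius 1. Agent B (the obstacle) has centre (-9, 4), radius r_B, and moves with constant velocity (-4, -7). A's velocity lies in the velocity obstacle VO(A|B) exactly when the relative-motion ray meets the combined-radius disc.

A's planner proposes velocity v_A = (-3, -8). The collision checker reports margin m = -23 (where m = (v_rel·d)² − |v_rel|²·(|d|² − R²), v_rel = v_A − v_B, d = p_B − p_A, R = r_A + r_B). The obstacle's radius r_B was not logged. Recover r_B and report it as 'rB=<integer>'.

m = -23
d = (-16, 5);  v_rel = (1, -1),  |v_rel|² = 2
v_rel×d = (1)·(5) − (-1)·(-16) = -11
since m = R²·2 − (-11)²:  R² = (121 + -23) / 2 = 49
R = √49 = 7  ⇒  r_B = 7 − 1 = 6

rB=6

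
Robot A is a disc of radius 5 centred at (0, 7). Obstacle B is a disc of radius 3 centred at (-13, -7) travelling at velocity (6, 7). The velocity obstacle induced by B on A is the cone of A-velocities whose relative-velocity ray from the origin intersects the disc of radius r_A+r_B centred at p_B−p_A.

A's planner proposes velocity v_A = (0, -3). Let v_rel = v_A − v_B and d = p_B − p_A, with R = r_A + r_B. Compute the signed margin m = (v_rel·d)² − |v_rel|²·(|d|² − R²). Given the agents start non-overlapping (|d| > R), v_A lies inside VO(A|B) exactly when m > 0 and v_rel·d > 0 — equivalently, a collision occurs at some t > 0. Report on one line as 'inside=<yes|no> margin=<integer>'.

d = (-13, -14),  |d|² = 365;  R = 5+3 = 8,  c = 365−8² = 301
v_rel = (-6, -10),  |v_rel|² = 136;  v_rel·d = (-6)·(-13) + (-10)·(-14) = 218
136·t² − 436·t + 301 = 0  ⇒  m = 218² − 136·301 = 6588
m = 6588 > 0,  v_rel·d = 218 > 0  ⇒  inside

inside=yes margin=6588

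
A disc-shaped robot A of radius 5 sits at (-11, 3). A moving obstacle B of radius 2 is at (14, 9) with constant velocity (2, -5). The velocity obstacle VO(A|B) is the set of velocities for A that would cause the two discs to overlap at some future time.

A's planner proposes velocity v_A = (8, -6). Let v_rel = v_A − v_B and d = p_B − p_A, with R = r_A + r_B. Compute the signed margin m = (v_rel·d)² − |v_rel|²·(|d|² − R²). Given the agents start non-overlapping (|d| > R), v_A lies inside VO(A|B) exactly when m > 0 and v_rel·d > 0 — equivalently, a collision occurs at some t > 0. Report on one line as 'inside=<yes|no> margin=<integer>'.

d = (25, 6),  |d|² = 661;  R = 5+2 = 7,  c = 661−7² = 612
v_rel = (6, -1),  |v_rel|² = 37;  v_rel·d = (6)·(25) + (-1)·(6) = 144
37·t² − 288·t + 612 = 0  ⇒  m = 144² − 37·612 = -1908
m = -1908 < 0,  v_rel·d = 144 > 0  ⇒  outside

inside=no margin=-1908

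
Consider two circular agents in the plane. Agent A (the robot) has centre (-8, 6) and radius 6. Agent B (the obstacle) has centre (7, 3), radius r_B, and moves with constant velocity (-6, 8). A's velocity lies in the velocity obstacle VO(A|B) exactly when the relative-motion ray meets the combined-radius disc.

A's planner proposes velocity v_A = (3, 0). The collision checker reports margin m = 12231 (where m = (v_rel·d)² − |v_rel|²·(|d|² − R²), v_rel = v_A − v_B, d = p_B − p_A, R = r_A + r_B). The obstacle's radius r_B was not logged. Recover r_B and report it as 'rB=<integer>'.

m = 12231
d = (15, -3);  v_rel = (9, -8),  |v_rel|² = 145
v_rel×d = (9)·(-3) − (-8)·(15) = 93
since m = R²·145 − 93²:  R² = (8649 + 12231) / 145 = 144
R = √144 = 12  ⇒  r_B = 12 − 6 = 6

rB=6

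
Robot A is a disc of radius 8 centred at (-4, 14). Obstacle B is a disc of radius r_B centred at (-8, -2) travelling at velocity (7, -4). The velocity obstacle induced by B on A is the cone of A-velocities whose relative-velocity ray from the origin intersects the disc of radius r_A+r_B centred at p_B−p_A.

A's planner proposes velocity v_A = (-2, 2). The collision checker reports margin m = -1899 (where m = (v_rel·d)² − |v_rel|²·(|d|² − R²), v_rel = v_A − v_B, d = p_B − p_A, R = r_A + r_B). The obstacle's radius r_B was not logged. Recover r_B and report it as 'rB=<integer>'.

m = -1899
d = (-4, -16);  v_rel = (-9, 6),  |v_rel|² = 117
v_rel×d = (-9)·(-16) − (6)·(-4) = 168
since m = R²·117 − 168²:  R² = (28224 + -1899) / 117 = 225
R = √225 = 15  ⇒  r_B = 15 − 8 = 7

rB=7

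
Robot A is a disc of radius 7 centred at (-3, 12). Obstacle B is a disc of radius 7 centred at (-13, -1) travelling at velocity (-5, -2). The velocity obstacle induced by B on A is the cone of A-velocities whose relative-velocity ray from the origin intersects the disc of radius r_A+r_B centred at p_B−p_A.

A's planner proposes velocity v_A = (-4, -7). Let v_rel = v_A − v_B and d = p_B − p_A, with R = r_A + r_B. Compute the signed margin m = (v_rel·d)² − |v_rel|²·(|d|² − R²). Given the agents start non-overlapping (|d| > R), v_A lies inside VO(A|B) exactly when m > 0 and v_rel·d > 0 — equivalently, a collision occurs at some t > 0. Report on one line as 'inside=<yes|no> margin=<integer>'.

d = (-10, -13),  |d|² = 269;  R = 7+7 = 14,  c = 269−14² = 73
v_rel = (1, -5),  |v_rel|² = 26;  v_rel·d = (1)·(-10) + (-5)·(-13) = 55
26·t² − 110·t + 73 = 0  ⇒  m = 55² − 26·73 = 1127
m = 1127 > 0,  v_rel·d = 55 > 0  ⇒  inside

inside=yes margin=1127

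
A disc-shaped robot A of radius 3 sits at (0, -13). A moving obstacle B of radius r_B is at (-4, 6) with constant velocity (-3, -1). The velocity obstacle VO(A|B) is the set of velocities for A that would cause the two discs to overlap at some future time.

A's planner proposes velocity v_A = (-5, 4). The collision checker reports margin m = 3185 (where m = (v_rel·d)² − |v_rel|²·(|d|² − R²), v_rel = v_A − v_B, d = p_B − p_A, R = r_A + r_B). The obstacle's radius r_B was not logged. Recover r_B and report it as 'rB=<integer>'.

m = 3185
d = (-4, 19);  v_rel = (-2, 5),  |v_rel|² = 29
v_rel×d = (-2)·(19) − (5)·(-4) = -18
since m = R²·29 − (-18)²:  R² = (324 + 3185) / 29 = 121
R = √121 = 11  ⇒  r_B = 11 − 3 = 8

rB=8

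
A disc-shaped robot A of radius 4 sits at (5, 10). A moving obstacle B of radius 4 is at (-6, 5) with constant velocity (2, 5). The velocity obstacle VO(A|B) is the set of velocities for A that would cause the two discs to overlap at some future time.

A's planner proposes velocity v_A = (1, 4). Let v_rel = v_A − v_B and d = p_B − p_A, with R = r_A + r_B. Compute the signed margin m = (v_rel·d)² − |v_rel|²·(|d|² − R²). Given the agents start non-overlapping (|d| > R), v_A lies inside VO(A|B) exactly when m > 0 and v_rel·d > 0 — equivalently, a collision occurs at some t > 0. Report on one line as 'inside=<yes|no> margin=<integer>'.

d = (-11, -5),  |d|² = 146;  R = 4+4 = 8,  c = 146−8² = 82
v_rel = (-1, -1),  |v_rel|² = 2;  v_rel·d = (-1)·(-11) + (-1)·(-5) = 16
2·t² − 32·t + 82 = 0  ⇒  m = 16² − 2·82 = 92
m = 92 > 0,  v_rel·d = 16 > 0  ⇒  inside

inside=yes margin=92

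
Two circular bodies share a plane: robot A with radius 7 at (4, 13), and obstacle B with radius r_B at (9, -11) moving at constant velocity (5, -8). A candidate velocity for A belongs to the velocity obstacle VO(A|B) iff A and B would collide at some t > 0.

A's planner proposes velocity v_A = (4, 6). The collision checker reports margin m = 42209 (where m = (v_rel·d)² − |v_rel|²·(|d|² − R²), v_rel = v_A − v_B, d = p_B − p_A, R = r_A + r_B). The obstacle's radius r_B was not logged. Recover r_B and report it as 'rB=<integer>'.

m = 42209
d = (5, -24);  v_rel = (-1, 14),  |v_rel|² = 197
v_rel×d = (-1)·(-24) − (14)·(5) = -46
since m = R²·197 − (-46)²:  R² = (2116 + 42209) / 197 = 225
R = √225 = 15  ⇒  r_B = 15 − 7 = 8

rB=8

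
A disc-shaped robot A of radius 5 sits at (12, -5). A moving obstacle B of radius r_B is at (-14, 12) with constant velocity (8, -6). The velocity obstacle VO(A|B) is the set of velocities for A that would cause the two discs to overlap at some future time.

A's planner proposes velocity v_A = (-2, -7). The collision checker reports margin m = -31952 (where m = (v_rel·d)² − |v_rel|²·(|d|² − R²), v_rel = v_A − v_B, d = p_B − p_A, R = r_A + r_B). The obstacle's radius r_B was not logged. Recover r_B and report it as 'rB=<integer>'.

m = -31952
d = (-26, 17);  v_rel = (-10, -1),  |v_rel|² = 101
v_rel×d = (-10)·(17) − (-1)·(-26) = -196
since m = R²·101 − (-196)²:  R² = (38416 + -31952) / 101 = 64
R = √64 = 8  ⇒  r_B = 8 − 5 = 3

rB=3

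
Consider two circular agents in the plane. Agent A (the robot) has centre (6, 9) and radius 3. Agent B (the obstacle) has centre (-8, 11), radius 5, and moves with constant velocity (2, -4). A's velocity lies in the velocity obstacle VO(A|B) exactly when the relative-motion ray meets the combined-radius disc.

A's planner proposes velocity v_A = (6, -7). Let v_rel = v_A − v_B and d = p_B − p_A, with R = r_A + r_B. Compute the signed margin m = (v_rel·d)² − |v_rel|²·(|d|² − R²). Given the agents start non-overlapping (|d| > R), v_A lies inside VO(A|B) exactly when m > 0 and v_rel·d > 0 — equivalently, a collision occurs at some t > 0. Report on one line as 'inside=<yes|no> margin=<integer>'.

d = (-14, 2),  |d|² = 200;  R = 3+5 = 8,  c = 200−8² = 136
v_rel = (4, -3),  |v_rel|² = 25;  v_rel·d = (4)·(-14) + (-3)·(2) = -62
25·t² + 124·t + 136 = 0  ⇒  m = (-62)² − 25·136 = 444
m = 444 > 0,  v_rel·d = -62 < 0  ⇒  outside

inside=no margin=444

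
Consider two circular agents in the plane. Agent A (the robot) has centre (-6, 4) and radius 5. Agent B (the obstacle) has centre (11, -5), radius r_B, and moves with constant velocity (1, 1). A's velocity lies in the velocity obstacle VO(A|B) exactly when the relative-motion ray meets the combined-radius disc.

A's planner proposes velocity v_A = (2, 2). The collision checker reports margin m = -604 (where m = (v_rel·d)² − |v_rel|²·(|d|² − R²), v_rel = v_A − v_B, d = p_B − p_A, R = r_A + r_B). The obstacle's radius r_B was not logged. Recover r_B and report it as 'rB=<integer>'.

m = -604
d = (17, -9);  v_rel = (1, 1),  |v_rel|² = 2
v_rel×d = (1)·(-9) − (1)·(17) = -26
since m = R²·2 − (-26)²:  R² = (676 + -604) / 2 = 36
R = √36 = 6  ⇒  r_B = 6 − 5 = 1

rB=1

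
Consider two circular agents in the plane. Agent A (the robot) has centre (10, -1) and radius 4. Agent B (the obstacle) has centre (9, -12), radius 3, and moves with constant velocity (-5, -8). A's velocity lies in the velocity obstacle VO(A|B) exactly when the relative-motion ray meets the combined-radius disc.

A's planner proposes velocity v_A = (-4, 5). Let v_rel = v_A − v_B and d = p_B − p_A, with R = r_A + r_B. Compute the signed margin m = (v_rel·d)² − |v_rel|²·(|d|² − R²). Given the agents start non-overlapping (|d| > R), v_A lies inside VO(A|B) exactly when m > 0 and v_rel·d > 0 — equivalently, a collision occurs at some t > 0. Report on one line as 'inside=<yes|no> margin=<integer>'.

d = (-1, -11),  |d|² = 122;  R = 4+3 = 7,  c = 122−7² = 73
v_rel = (1, 13),  |v_rel|² = 170;  v_rel·d = (1)·(-1) + (13)·(-11) = -144
170·t² + 288·t + 73 = 0  ⇒  m = (-144)² − 170·73 = 8326
m = 8326 > 0,  v_rel·d = -144 < 0  ⇒  outside

inside=no margin=8326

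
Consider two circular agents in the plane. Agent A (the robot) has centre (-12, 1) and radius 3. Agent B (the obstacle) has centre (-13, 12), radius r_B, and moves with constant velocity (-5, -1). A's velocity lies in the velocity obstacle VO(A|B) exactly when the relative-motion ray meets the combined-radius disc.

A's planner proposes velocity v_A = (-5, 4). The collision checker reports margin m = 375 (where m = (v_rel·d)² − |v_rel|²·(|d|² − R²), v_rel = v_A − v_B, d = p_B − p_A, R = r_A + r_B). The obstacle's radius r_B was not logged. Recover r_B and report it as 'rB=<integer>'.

m = 375
d = (-1, 11);  v_rel = (0, 5),  |v_rel|² = 25
v_rel×d = (0)·(11) − (5)·(-1) = 5
since m = R²·25 − 5²:  R² = (25 + 375) / 25 = 16
R = √16 = 4  ⇒  r_B = 4 − 3 = 1

rB=1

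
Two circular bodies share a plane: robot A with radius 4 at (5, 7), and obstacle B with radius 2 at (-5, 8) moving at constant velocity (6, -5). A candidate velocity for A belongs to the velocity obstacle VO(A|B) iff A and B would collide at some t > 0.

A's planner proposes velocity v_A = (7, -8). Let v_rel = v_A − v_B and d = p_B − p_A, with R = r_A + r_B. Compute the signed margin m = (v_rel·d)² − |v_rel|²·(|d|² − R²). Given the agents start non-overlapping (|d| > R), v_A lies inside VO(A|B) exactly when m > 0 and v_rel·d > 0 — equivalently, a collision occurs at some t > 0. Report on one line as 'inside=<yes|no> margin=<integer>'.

d = (-10, 1),  |d|² = 101;  R = 4+2 = 6,  c = 101−6² = 65
v_rel = (1, -3),  |v_rel|² = 10;  v_rel·d = (1)·(-10) + (-3)·(1) = -13
10·t² + 26·t + 65 = 0  ⇒  m = (-13)² − 10·65 = -481
m = -481 < 0,  v_rel·d = -13 < 0  ⇒  outside

inside=no margin=-481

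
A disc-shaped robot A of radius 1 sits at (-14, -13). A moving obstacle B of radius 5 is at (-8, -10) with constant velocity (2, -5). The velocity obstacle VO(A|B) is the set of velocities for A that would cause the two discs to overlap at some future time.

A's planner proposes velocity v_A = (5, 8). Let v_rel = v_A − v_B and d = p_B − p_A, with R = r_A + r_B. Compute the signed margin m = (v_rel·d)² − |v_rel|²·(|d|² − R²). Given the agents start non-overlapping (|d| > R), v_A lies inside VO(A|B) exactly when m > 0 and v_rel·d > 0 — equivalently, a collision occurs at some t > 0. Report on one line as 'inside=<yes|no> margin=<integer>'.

d = (6, 3),  |d|² = 45;  R = 1+5 = 6,  c = 45−6² = 9
v_rel = (3, 13),  |v_rel|² = 178;  v_rel·d = (3)·(6) + (13)·(3) = 57
178·t² − 114·t + 9 = 0  ⇒  m = 57² − 178·9 = 1647
m = 1647 > 0,  v_rel·d = 57 > 0  ⇒  inside

inside=yes margin=1647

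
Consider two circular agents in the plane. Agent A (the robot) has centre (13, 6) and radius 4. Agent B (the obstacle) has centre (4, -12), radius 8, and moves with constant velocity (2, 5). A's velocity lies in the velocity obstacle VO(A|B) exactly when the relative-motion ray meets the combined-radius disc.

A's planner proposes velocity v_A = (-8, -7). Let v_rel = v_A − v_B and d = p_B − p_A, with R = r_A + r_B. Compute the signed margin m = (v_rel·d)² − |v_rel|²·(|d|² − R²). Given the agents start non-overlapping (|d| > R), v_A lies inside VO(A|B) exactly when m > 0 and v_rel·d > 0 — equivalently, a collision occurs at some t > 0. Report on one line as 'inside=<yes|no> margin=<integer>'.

d = (-9, -18),  |d|² = 405;  R = 4+8 = 12,  c = 405−12² = 261
v_rel = (-10, -12),  |v_rel|² = 244;  v_rel·d = (-10)·(-9) + (-12)·(-18) = 306
244·t² − 612·t + 261 = 0  ⇒  m = 306² − 244·261 = 29952
m = 29952 > 0,  v_rel·d = 306 > 0  ⇒  inside

inside=yes margin=29952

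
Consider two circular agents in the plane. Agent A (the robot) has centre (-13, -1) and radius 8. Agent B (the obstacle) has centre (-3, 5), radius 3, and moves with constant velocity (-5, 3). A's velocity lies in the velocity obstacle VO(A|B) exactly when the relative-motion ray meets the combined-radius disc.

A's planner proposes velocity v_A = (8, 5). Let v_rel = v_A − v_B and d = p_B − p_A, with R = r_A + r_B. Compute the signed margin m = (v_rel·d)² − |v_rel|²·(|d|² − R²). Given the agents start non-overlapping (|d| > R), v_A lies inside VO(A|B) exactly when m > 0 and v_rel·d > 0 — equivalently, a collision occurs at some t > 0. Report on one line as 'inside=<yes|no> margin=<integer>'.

d = (10, 6),  |d|² = 136;  R = 8+3 = 11,  c = 136−11² = 15
v_rel = (13, 2),  |v_rel|² = 173;  v_rel·d = (13)·(10) + (2)·(6) = 142
173·t² − 284·t + 15 = 0  ⇒  m = 142² − 173·15 = 17569
m = 17569 > 0,  v_rel·d = 142 > 0  ⇒  inside

inside=yes margin=17569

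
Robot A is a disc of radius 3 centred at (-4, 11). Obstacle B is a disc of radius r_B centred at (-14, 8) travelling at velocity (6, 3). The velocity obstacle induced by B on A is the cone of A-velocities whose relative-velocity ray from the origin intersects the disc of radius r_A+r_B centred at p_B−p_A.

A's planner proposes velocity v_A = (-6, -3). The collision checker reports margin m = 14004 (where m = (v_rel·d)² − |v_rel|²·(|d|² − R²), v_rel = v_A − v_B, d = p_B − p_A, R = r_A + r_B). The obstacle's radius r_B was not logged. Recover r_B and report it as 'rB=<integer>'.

m = 14004
d = (-10, -3);  v_rel = (-12, -6),  |v_rel|² = 180
v_rel×d = (-12)·(-3) − (-6)·(-10) = -24
since m = R²·180 − (-24)²:  R² = (576 + 14004) / 180 = 81
R = √81 = 9  ⇒  r_B = 9 − 3 = 6

rB=6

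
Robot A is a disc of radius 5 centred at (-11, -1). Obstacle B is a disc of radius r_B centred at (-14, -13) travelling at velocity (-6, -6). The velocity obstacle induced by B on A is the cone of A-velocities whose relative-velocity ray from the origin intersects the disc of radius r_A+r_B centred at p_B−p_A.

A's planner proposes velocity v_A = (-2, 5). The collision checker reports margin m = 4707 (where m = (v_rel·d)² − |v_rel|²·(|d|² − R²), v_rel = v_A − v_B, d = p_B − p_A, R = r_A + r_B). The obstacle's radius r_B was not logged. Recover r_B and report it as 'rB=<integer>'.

m = 4707
d = (-3, -12);  v_rel = (4, 11),  |v_rel|² = 137
v_rel×d = (4)·(-12) − (11)·(-3) = -15
since m = R²·137 − (-15)²:  R² = (225 + 4707) / 137 = 36
R = √36 = 6  ⇒  r_B = 6 − 5 = 1

rB=1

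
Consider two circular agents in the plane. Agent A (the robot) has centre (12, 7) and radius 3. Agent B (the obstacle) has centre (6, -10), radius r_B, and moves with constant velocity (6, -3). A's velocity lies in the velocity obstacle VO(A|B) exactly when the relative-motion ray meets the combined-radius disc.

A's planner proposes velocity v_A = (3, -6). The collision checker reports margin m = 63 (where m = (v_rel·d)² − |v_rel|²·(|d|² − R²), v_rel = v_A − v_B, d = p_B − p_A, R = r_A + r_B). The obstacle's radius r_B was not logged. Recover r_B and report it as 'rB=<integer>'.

m = 63
d = (-6, -17);  v_rel = (-3, -3),  |v_rel|² = 18
v_rel×d = (-3)·(-17) − (-3)·(-6) = 33
since m = R²·18 − 33²:  R² = (1089 + 63) / 18 = 64
R = √64 = 8  ⇒  r_B = 8 − 3 = 5

rB=5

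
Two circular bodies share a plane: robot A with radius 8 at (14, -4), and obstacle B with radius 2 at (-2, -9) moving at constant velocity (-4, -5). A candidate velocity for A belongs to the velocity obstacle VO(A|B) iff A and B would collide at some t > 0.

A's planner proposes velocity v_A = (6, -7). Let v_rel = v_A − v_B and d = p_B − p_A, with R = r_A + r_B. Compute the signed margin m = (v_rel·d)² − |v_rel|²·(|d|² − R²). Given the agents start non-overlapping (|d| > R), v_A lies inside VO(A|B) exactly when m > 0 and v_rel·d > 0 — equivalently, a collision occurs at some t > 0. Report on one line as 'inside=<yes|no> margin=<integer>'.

d = (-16, -5),  |d|² = 281;  R = 8+2 = 10,  c = 281−10² = 181
v_rel = (10, -2),  |v_rel|² = 104;  v_rel·d = (10)·(-16) + (-2)·(-5) = -150
104·t² + 300·t + 181 = 0  ⇒  m = (-150)² − 104·181 = 3676
m = 3676 > 0,  v_rel·d = -150 < 0  ⇒  outside

inside=no margin=3676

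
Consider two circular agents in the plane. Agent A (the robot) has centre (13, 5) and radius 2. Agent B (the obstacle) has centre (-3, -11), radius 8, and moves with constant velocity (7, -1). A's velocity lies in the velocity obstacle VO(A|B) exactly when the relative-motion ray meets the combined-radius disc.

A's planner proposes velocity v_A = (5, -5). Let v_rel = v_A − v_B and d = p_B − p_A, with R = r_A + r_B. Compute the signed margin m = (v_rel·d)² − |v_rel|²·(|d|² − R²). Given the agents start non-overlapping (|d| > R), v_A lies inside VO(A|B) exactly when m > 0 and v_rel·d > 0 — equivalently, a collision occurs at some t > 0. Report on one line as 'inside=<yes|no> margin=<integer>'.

d = (-16, -16),  |d|² = 512;  R = 2+8 = 10,  c = 512−10² = 412
v_rel = (-2, -4),  |v_rel|² = 20;  v_rel·d = (-2)·(-16) + (-4)·(-16) = 96
20·t² − 192·t + 412 = 0  ⇒  m = 96² − 20·412 = 976
m = 976 > 0,  v_rel·d = 96 > 0  ⇒  inside

inside=yes margin=976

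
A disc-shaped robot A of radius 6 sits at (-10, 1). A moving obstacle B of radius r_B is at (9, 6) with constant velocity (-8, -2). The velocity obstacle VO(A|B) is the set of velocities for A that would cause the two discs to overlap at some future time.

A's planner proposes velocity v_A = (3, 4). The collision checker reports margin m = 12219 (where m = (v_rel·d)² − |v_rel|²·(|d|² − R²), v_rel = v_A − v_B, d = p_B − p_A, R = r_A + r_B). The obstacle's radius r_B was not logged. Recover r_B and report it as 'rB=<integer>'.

m = 12219
d = (19, 5);  v_rel = (11, 6),  |v_rel|² = 157
v_rel×d = (11)·(5) − (6)·(19) = -59
since m = R²·157 − (-59)²:  R² = (3481 + 12219) / 157 = 100
R = √100 = 10  ⇒  r_B = 10 − 6 = 4

rB=4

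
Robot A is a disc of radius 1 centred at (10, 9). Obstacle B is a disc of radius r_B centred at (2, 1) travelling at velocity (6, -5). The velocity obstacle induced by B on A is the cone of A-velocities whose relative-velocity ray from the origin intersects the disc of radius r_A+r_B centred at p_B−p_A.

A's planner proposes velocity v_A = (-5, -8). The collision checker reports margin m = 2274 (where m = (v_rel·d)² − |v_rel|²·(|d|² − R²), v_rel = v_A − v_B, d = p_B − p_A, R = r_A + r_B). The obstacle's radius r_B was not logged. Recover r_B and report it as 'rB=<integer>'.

m = 2274
d = (-8, -8);  v_rel = (-11, -3),  |v_rel|² = 130
v_rel×d = (-11)·(-8) − (-3)·(-8) = 64
since m = R²·130 − 64²:  R² = (4096 + 2274) / 130 = 49
R = √49 = 7  ⇒  r_B = 7 − 1 = 6

rB=6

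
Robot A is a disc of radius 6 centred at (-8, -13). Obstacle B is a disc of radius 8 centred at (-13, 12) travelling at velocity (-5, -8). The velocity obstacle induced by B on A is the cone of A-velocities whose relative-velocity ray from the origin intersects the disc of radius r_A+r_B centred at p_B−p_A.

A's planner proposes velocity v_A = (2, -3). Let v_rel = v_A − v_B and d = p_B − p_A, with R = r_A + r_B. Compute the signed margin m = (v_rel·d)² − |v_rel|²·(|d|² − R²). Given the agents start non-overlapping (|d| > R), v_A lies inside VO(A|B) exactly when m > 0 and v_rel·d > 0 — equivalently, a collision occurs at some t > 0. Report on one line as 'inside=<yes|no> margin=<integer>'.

d = (-5, 25),  |d|² = 650;  R = 6+8 = 14,  c = 650−14² = 454
v_rel = (7, 5),  |v_rel|² = 74;  v_rel·d = (7)·(-5) + (5)·(25) = 90
74·t² − 180·t + 454 = 0  ⇒  m = 90² − 74·454 = -25496
m = -25496 < 0,  v_rel·d = 90 > 0  ⇒  outside

inside=no margin=-25496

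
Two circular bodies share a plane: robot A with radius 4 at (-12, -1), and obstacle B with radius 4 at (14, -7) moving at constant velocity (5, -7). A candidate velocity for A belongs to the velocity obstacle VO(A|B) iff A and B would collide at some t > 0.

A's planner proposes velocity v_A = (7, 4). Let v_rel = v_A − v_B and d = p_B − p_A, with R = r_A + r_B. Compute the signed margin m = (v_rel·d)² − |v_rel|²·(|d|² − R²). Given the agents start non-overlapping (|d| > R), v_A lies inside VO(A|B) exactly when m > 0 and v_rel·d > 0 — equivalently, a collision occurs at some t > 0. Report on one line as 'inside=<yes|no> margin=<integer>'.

d = (26, -6),  |d|² = 712;  R = 4+4 = 8,  c = 712−8² = 648
v_rel = (2, 11),  |v_rel|² = 125;  v_rel·d = (2)·(26) + (11)·(-6) = -14
125·t² + 28·t + 648 = 0  ⇒  m = (-14)² − 125·648 = -80804
m = -80804 < 0,  v_rel·d = -14 < 0  ⇒  outside

inside=no margin=-80804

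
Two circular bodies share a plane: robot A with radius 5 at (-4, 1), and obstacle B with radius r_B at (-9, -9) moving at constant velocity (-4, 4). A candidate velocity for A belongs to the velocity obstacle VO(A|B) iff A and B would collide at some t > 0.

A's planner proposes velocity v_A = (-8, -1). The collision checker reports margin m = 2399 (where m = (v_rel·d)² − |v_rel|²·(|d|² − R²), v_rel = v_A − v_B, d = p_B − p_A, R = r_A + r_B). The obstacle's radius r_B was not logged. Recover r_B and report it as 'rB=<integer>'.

m = 2399
d = (-5, -10);  v_rel = (-4, -5),  |v_rel|² = 41
v_rel×d = (-4)·(-10) − (-5)·(-5) = 15
since m = R²·41 − 15²:  R² = (225 + 2399) / 41 = 64
R = √64 = 8  ⇒  r_B = 8 − 5 = 3

rB=3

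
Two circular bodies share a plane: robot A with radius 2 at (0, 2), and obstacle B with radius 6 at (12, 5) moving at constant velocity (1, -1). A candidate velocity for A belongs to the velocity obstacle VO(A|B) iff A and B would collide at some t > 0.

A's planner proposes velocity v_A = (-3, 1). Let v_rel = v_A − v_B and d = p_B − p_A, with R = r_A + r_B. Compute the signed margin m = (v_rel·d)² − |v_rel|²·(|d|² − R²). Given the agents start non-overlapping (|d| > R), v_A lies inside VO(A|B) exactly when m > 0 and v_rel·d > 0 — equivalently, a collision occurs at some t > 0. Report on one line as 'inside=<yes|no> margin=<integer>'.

d = (12, 3),  |d|² = 153;  R = 2+6 = 8,  c = 153−8² = 89
v_rel = (-4, 2),  |v_rel|² = 20;  v_rel·d = (-4)·(12) + (2)·(3) = -42
20·t² + 84·t + 89 = 0  ⇒  m = (-42)² − 20·89 = -16
m = -16 < 0,  v_rel·d = -42 < 0  ⇒  outside

inside=no margin=-16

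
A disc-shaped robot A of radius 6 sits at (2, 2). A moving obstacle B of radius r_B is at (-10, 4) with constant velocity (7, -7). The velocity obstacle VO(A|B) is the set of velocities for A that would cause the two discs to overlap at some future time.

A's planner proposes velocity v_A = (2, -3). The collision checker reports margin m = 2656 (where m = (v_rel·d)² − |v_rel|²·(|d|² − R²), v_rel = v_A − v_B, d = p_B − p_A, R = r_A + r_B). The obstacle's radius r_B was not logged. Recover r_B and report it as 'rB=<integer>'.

m = 2656
d = (-12, 2);  v_rel = (-5, 4),  |v_rel|² = 41
v_rel×d = (-5)·(2) − (4)·(-12) = 38
since m = R²·41 − 38²:  R² = (1444 + 2656) / 41 = 100
R = √100 = 10  ⇒  r_B = 10 − 6 = 4

rB=4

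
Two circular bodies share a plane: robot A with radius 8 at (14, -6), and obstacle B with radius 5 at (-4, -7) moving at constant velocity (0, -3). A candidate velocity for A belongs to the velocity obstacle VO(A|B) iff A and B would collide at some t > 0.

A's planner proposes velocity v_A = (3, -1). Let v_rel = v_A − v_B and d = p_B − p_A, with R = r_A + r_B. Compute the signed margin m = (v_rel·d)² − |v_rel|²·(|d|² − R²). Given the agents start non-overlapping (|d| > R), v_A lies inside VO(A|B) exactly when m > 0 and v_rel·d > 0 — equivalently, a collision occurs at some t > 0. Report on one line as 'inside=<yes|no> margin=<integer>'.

d = (-18, -1),  |d|² = 325;  R = 8+5 = 13,  c = 325−13² = 156
v_rel = (3, 2),  |v_rel|² = 13;  v_rel·d = (3)·(-18) + (2)·(-1) = -56
13·t² + 112·t + 156 = 0  ⇒  m = (-56)² − 13·156 = 1108
m = 1108 > 0,  v_rel·d = -56 < 0  ⇒  outside

inside=no margin=1108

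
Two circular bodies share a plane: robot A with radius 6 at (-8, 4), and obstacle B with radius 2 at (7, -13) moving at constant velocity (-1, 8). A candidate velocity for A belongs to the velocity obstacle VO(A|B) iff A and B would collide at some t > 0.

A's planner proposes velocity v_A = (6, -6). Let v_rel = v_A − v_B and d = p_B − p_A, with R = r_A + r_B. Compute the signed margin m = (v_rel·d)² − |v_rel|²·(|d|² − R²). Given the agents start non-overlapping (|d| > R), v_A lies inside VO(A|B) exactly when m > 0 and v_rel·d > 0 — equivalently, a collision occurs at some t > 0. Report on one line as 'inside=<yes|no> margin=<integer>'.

d = (15, -17),  |d|² = 514;  R = 6+2 = 8,  c = 514−8² = 450
v_rel = (7, -14),  |v_rel|² = 245;  v_rel·d = (7)·(15) + (-14)·(-17) = 343
245·t² − 686·t + 450 = 0  ⇒  m = 343² − 245·450 = 7399
m = 7399 > 0,  v_rel·d = 343 > 0  ⇒  inside

inside=yes margin=7399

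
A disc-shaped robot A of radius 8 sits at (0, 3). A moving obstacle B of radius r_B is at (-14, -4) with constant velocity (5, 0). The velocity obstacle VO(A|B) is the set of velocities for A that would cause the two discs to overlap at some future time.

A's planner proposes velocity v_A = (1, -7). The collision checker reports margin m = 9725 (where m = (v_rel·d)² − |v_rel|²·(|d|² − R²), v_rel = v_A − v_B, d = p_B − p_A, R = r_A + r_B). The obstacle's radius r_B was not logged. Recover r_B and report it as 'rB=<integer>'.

m = 9725
d = (-14, -7);  v_rel = (-4, -7),  |v_rel|² = 65
v_rel×d = (-4)·(-7) − (-7)·(-14) = -70
since m = R²·65 − (-70)²:  R² = (4900 + 9725) / 65 = 225
R = √225 = 15  ⇒  r_B = 15 − 8 = 7

rB=7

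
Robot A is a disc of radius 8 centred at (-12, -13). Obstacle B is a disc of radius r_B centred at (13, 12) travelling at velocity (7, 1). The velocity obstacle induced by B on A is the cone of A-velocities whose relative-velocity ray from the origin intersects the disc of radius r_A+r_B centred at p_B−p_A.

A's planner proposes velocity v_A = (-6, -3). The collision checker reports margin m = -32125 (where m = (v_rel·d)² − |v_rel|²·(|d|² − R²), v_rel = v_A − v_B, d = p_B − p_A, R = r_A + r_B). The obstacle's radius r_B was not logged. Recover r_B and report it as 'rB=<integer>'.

m = -32125
d = (25, 25);  v_rel = (-13, -4),  |v_rel|² = 185
v_rel×d = (-13)·(25) − (-4)·(25) = -225
since m = R²·185 − (-225)²:  R² = (50625 + -32125) / 185 = 100
R = √100 = 10  ⇒  r_B = 10 − 8 = 2

rB=2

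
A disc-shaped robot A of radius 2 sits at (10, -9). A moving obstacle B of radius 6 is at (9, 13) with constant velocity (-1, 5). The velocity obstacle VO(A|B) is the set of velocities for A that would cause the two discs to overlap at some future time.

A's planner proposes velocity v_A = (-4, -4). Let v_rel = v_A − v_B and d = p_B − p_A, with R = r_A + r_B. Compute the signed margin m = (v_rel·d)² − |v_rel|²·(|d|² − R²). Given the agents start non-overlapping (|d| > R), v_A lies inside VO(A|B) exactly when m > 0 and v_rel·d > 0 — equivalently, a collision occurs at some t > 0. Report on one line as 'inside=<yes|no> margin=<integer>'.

d = (-1, 22),  |d|² = 485;  R = 2+6 = 8,  c = 485−8² = 421
v_rel = (-3, -9),  |v_rel|² = 90;  v_rel·d = (-3)·(-1) + (-9)·(22) = -195
90·t² + 390·t + 421 = 0  ⇒  m = (-195)² − 90·421 = 135
m = 135 > 0,  v_rel·d = -195 < 0  ⇒  outside

inside=no margin=135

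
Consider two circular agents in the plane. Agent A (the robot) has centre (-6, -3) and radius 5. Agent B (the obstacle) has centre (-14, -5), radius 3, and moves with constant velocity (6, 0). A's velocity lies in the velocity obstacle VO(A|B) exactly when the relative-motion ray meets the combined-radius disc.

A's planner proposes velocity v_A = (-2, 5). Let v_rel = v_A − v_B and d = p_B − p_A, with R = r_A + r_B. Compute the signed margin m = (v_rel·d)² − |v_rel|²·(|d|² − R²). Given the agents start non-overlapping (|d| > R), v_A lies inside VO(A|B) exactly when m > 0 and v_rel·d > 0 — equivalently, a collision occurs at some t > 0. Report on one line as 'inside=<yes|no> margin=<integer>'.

d = (-8, -2),  |d|² = 68;  R = 5+3 = 8,  c = 68−8² = 4
v_rel = (-8, 5),  |v_rel|² = 89;  v_rel·d = (-8)·(-8) + (5)·(-2) = 54
89·t² − 108·t + 4 = 0  ⇒  m = 54² − 89·4 = 2560
m = 2560 > 0,  v_rel·d = 54 > 0  ⇒  inside

inside=yes margin=2560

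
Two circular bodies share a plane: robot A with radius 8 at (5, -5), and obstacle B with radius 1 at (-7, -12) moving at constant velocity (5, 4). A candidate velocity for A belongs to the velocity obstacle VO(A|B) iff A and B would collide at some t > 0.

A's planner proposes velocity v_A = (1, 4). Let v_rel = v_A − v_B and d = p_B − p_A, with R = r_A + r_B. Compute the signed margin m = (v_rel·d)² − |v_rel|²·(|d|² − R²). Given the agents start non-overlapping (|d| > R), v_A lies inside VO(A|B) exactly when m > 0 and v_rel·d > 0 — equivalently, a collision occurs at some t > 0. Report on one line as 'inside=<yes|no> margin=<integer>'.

d = (-12, -7),  |d|² = 193;  R = 8+1 = 9,  c = 193−9² = 112
v_rel = (-4, 0),  |v_rel|² = 16;  v_rel·d = (-4)·(-12) + (0)·(-7) = 48
16·t² − 96·t + 112 = 0  ⇒  m = 48² − 16·112 = 512
m = 512 > 0,  v_rel·d = 48 > 0  ⇒  inside

inside=yes margin=512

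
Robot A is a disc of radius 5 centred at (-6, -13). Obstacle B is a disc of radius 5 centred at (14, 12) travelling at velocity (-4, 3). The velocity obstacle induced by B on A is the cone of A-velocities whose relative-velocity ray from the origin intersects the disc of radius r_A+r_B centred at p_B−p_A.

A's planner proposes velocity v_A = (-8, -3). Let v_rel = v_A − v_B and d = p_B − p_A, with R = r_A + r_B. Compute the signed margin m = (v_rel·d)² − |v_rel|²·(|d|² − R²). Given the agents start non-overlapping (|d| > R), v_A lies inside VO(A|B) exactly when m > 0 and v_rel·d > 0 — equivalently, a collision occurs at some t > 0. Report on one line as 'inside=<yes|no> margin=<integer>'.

d = (20, 25),  |d|² = 1025;  R = 5+5 = 10,  c = 1025−10² = 925
v_rel = (-4, -6),  |v_rel|² = 52;  v_rel·d = (-4)·(20) + (-6)·(25) = -230
52·t² + 460·t + 925 = 0  ⇒  m = (-230)² − 52·925 = 4800
m = 4800 > 0,  v_rel·d = -230 < 0  ⇒  outside

inside=no margin=4800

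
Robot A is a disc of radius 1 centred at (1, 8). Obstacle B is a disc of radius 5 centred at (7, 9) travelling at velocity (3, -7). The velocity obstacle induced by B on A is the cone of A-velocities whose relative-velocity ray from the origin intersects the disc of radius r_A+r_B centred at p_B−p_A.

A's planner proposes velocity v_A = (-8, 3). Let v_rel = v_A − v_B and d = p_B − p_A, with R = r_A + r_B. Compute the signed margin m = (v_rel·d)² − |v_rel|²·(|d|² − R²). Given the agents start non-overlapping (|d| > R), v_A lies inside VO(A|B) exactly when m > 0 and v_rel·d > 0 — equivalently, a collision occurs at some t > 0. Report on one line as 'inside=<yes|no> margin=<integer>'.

d = (6, 1),  |d|² = 37;  R = 1+5 = 6,  c = 37−6² = 1
v_rel = (-11, 10),  |v_rel|² = 221;  v_rel·d = (-11)·(6) + (10)·(1) = -56
221·t² + 112·t + 1 = 0  ⇒  m = (-56)² − 221·1 = 2915
m = 2915 > 0,  v_rel·d = -56 < 0  ⇒  outside

inside=no margin=2915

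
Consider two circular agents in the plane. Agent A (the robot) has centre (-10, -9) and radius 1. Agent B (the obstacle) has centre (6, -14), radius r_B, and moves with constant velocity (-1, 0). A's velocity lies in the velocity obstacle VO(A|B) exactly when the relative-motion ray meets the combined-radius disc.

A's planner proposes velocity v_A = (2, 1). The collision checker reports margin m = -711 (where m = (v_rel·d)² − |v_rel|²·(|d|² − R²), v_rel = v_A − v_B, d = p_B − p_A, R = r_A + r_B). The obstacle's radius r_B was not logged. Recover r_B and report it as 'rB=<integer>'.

m = -711
d = (16, -5);  v_rel = (3, 1),  |v_rel|² = 10
v_rel×d = (3)·(-5) − (1)·(16) = -31
since m = R²·10 − (-31)²:  R² = (961 + -711) / 10 = 25
R = √25 = 5  ⇒  r_B = 5 − 1 = 4

rB=4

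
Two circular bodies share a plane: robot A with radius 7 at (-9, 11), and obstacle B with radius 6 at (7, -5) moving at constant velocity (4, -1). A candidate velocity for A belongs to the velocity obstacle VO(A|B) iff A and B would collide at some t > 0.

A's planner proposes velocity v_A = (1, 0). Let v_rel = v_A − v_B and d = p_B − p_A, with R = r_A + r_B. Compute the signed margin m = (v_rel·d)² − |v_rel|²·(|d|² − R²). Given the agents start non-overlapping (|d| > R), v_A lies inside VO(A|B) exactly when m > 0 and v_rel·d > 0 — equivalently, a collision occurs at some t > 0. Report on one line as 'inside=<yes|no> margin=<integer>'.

d = (16, -16),  |d|² = 512;  R = 7+6 = 13,  c = 512−13² = 343
v_rel = (-3, 1),  |v_rel|² = 10;  v_rel·d = (-3)·(16) + (1)·(-16) = -64
10·t² + 128·t + 343 = 0  ⇒  m = (-64)² − 10·343 = 666
m = 666 > 0,  v_rel·d = -64 < 0  ⇒  outside

inside=no margin=666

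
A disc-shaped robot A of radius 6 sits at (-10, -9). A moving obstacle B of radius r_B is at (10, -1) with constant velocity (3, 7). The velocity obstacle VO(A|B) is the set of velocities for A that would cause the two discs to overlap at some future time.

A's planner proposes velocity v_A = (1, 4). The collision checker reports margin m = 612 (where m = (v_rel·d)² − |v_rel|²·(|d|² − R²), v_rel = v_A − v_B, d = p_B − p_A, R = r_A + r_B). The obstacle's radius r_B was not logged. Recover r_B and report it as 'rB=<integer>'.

m = 612
d = (20, 8);  v_rel = (-2, -3),  |v_rel|² = 13
v_rel×d = (-2)·(8) − (-3)·(20) = 44
since m = R²·13 − 44²:  R² = (1936 + 612) / 13 = 196
R = √196 = 14  ⇒  r_B = 14 − 6 = 8

rB=8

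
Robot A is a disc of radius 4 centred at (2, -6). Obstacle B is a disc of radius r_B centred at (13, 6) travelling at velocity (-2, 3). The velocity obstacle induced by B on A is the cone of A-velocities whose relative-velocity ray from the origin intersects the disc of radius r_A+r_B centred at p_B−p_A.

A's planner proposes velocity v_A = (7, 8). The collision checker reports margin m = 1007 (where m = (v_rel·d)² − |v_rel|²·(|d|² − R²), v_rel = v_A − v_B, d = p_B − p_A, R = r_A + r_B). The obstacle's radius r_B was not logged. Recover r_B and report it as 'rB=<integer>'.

m = 1007
d = (11, 12);  v_rel = (9, 5),  |v_rel|² = 106
v_rel×d = (9)·(12) − (5)·(11) = 53
since m = R²·106 − 53²:  R² = (2809 + 1007) / 106 = 36
R = √36 = 6  ⇒  r_B = 6 − 4 = 2

rB=2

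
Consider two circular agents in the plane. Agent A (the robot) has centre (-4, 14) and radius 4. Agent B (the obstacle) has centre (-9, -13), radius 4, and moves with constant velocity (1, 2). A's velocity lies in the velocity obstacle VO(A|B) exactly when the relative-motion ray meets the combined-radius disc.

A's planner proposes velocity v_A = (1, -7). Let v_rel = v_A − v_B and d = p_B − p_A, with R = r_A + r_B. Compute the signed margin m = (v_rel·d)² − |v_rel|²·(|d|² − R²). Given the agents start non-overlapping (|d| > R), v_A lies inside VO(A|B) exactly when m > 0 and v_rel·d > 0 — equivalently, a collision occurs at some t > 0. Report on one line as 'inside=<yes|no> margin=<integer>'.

d = (-5, -27),  |d|² = 754;  R = 4+4 = 8,  c = 754−8² = 690
v_rel = (0, -9),  |v_rel|² = 81;  v_rel·d = (0)·(-5) + (-9)·(-27) = 243
81·t² − 486·t + 690 = 0  ⇒  m = 243² − 81·690 = 3159
m = 3159 > 0,  v_rel·d = 243 > 0  ⇒  inside

inside=yes margin=3159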